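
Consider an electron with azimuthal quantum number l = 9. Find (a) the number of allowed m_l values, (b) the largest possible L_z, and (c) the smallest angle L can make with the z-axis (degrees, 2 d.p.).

19 values; L_z,max = 9ℏ; θ_min ≈ 18.43°

There are 2l+1 = 19 values of m_l.
L_z,max = lℏ = 9ℏ.
cos θ_min = 9/√90, so θ_min ≈ 18.43°.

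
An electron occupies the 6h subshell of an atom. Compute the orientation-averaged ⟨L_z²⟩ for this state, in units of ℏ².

The 6h subshell has l = 5.
m_l ∈ {-5, -4, -3, -2, -1, 0, 1, 2, 3, 4, 5}.
⟨L_z²⟩ = ℏ²·l(l+1)/3 = 10ℏ².

⟨L_z²⟩ = 10 ℏ²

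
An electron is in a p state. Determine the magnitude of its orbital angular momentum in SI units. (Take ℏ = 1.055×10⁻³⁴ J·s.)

|L| = 1.492×10⁻³⁴ J·s

For a p orbital, l = 1.
|L| = ℏ√(l(l+1)) = ℏ√(1·2) = √2 ℏ
Numerically, |L| = 1.414 × (1.055×10⁻³⁴ J·s) = 1.492×10⁻³⁴ J·s.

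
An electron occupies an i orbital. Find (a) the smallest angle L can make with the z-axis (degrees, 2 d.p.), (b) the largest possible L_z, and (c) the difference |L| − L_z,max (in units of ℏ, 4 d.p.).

θ_min ≈ 22.21°; L_z,max = 6ℏ; |L|−L_z,max ≈ 0.4807ℏ

For an i orbital, l = 6.
cos θ_min = 6/√42, so θ_min ≈ 22.21°.
L_z,max = lℏ = 6ℏ.
|L| − L_z,max = (√42 − 6)ℏ ≈ 0.4807ℏ.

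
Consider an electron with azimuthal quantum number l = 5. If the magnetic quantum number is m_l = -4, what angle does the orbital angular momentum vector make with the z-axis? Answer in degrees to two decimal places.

θ ≈ 136.91°

|L| = √(l(l+1)) ℏ = √30 ℏ.
L_z = m_l ℏ = −4ℏ.
cos θ = L_z/|L| = -4/√30, so θ ≈ 136.91°.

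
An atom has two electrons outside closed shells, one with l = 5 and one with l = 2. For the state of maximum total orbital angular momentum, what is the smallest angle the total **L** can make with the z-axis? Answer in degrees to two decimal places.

The total orbital quantum number L ranges from |l₁ − l₂| to l₁ + l₂ in integer steps.
Allowed values: L = 3, 4, 5, 6, 7.
The maximum is L = 7, with |L_tot| = ℏ√(7·8) = 2√14 ℏ.
The minimum angle with z is arccos(7/√56) ≈ 20.70°.

θ_min ≈ 20.70°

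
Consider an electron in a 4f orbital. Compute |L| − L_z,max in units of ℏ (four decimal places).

For 4f, l = 3.
|L| = 2√3 ℏ ≈ 3.4641ℏ, while L_z,max = lℏ = 3ℏ.
The difference is (2√3 − 3)ℏ ≈ 0.4641ℏ.

|L| − L_z,max ≈ 0.4641ℏ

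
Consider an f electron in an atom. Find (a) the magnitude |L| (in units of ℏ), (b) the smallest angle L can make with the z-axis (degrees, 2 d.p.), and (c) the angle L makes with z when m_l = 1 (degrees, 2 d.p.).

The letter f corresponds to l = 3.
|L| = ℏ√(3·4) = 2√3 ℏ ≈ 3.464ℏ.
cos θ_min = 3/√12, so θ_min ≈ 30.00°.
For m_l = 1: cos θ = 1/√12, θ ≈ 73.22°.

|L| = 2√3 ℏ ≈ 3.464ℏ; θ_min ≈ 30.00°; θ(m_l=1) ≈ 73.22°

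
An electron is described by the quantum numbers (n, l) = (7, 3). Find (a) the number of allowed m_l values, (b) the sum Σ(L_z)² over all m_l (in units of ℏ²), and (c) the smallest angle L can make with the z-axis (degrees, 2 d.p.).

7 values; Σ(L_z)² = 28 ℏ²; θ_min ≈ 30.00°

There are 2l+1 = 7 values of m_l.
Σ m_l² = 28, so Σ(L_z)² = 28 ℏ².
cos θ_min = 3/√12, so θ_min ≈ 30.00°.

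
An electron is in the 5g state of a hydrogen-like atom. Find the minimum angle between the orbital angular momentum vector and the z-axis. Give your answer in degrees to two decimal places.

5g means n = 5, l = 4.
|L| = ℏ√(l(l+1)) = 2√5 ℏ.
The smallest angle corresponds to the largest L_z, i.e. m_l = l = 4, giving L_z = 4ℏ.
cos θ_min = 4/√20, so θ_min ≈ 26.57°.

θ_min ≈ 26.57°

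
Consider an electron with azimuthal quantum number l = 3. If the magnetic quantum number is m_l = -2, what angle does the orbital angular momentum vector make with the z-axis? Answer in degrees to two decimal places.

θ ≈ 125.26°

|L|² = l(l+1)ℏ² = 12ℏ², so |L| = 2√3 ℏ.
L_z = m_l ℏ = −2ℏ.
cos θ = L_z/|L| = -2/√12, so θ ≈ 125.26°.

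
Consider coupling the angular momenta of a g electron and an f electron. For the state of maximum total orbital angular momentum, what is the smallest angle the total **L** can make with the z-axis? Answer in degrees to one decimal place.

The total orbital quantum number L ranges from |l₁ − l₂| to l₁ + l₂ in integer steps.
L ∈ {1, 2, 3, 4, 5, 6, 7}.
The maximum is L = 7, with |L_tot| = ℏ√(7·8) = 2√14 ℏ.
The minimum angle with z is arccos(7/√56) ≈ 20.7°.

θ_min ≈ 20.7°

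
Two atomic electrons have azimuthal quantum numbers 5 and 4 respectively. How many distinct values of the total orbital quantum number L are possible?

9

The total orbital quantum number L ranges from |l₁ − l₂| to l₁ + l₂ in integer steps.
So L can be 1, 2, 3, 4, 5, 6, 7, 8, 9.
That is 9 values.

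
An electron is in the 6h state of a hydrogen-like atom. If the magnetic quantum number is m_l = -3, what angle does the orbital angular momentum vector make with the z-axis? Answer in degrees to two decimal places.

θ ≈ 123.21°

6h means n = 6, l = 5.
|L|² = l(l+1)ℏ² = 30ℏ², so |L| = √30 ℏ.
L_z = m_l ℏ = −3ℏ.
cos θ = L_z/|L| = -3/√30, so θ ≈ 123.21°.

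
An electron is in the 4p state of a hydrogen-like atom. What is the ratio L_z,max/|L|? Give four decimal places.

L_z,max/|L| = 0.7071

4p means n = 4, l = 1.
|L| = √2 ℏ ≈ 1.4142ℏ, while L_z,max = lℏ = 1ℏ.
L_z,max/|L| = 1/√2 = 0.7071.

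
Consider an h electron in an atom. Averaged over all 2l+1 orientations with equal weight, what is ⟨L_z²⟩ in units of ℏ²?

H corresponds to l = 5.
m_l ∈ {-5, -4, -3, -2, -1, 0, 1, 2, 3, 4, 5}.
⟨L_z²⟩ = ℏ²·(Σ m_l²)/(2l+1) = ℏ²·110/11 = 10ℏ².

⟨L_z²⟩ = 10 ℏ²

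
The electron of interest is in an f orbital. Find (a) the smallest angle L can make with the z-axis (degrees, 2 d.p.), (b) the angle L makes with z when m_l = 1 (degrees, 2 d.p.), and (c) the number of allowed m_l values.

θ_min ≈ 30.00°; θ(m_l=1) ≈ 73.22°; 7 values

For an f orbital, l = 3.
cos θ_min = 3/√12, so θ_min ≈ 30.00°.
For m_l = 1: cos θ = 1/√12, θ ≈ 73.22°.
There are 2l+1 = 7 values of m_l.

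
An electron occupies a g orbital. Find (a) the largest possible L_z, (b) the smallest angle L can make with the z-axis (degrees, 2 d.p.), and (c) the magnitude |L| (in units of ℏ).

L_z,max = 4ℏ; θ_min ≈ 26.57°; |L| = 2√5 ℏ ≈ 4.472ℏ

For a g orbital, l = 4.
L_z,max = lℏ = 4ℏ.
cos θ_min = 4/√20, so θ_min ≈ 26.57°.
|L| = ℏ√(4·5) = 2√5 ℏ ≈ 4.472ℏ.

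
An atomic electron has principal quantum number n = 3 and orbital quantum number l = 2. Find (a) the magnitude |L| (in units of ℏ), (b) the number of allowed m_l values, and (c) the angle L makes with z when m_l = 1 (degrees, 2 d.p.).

|L| = ℏ√(2·3) = √6 ℏ ≈ 2.449ℏ.
There are 2l+1 = 5 values of m_l.
For m_l = 1: cos θ = 1/√6, θ ≈ 65.91°.

|L| = √6 ℏ ≈ 2.449ℏ; 5 values; θ(m_l=1) ≈ 65.91°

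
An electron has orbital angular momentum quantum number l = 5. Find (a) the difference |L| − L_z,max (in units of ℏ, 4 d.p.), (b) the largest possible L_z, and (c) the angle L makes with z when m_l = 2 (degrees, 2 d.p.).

|L|−L_z,max ≈ 0.4772ℏ; L_z,max = 5ℏ; θ(m_l=2) ≈ 68.58°

|L| − L_z,max = (√30 − 5)ℏ ≈ 0.4772ℏ.
L_z,max = lℏ = 5ℏ.
For m_l = 2: cos θ = 2/√30, θ ≈ 68.58°.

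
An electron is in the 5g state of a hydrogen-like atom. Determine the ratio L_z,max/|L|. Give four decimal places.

L_z,max/|L| = 0.8944

5g means n = 5, l = 4.
|L| = 2√5 ℏ ≈ 4.4721ℏ, while L_z,max = lℏ = 4ℏ.
L_z,max/|L| = 4/√20 = 0.8944.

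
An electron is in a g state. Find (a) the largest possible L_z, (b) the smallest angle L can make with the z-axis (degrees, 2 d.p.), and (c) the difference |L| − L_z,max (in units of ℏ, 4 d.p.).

The letter g corresponds to l = 4.
L_z,max = lℏ = 4ℏ.
cos θ_min = 4/√20, so θ_min ≈ 26.57°.
|L| − L_z,max = (2√5 − 4)ℏ ≈ 0.4721ℏ.

L_z,max = 4ℏ; θ_min ≈ 26.57°; |L|−L_z,max ≈ 0.4721ℏ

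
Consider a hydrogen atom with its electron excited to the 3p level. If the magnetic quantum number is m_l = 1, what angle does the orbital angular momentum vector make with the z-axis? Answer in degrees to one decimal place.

θ ≈ 45.0°

The 3p level has l = 1.
|L| = ℏ√(l(l+1)) = √2 ℏ.
L_z = m_l ℏ = 1ℏ.
cos θ = L_z/|L| = 1/√2, so θ ≈ 45.0°.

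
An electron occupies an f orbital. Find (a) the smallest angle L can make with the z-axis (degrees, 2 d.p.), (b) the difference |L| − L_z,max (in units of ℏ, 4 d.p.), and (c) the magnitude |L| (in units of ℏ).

For an f orbital, l = 3.
cos θ_min = 3/√12, so θ_min ≈ 30.00°.
|L| − L_z,max = (2√3 − 3)ℏ ≈ 0.4641ℏ.
|L| = ℏ√(3·4) = 2√3 ℏ ≈ 3.464ℏ.

θ_min ≈ 30.00°; |L|−L_z,max ≈ 0.4641ℏ; |L| = 2√3 ℏ ≈ 3.464ℏ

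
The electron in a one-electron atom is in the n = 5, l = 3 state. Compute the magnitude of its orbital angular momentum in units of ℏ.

|L| = ℏ√(l(l+1)) = ℏ√(3·4) = 2√3 ℏ

|L| = 2√3 ℏ ≈ 3.464ℏ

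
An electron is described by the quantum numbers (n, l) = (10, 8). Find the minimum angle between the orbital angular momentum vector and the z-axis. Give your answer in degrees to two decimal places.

θ_min ≈ 19.47°

|L| = ℏ√(l(l+1)) = 6√2 ℏ.
The smallest angle corresponds to the largest L_z, i.e. m_l = l = 8, giving L_z = 8ℏ.
cos θ_min = 8/√72, so θ_min ≈ 19.47°.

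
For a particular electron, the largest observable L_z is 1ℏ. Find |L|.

L_z,max = lℏ, so l = 1.
|L| = ℏ√(l(l+1)) = √2 ℏ.

|L| = √2 ℏ ≈ 1.414ℏ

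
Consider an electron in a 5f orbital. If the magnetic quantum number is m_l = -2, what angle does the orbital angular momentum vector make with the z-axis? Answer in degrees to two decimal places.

θ ≈ 125.26°

For 5f, l = 3.
|L|² = l(l+1)ℏ² = 12ℏ², so |L| = 2√3 ℏ.
L_z = m_l ℏ = −2ℏ.
cos θ = L_z/|L| = -2/√12, so θ ≈ 125.26°.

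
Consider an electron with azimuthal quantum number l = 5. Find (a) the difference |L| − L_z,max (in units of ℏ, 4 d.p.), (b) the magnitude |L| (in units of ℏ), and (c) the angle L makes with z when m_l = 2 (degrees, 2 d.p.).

|L|−L_z,max ≈ 0.4772ℏ; |L| = √30 ℏ ≈ 5.477ℏ; θ(m_l=2) ≈ 68.58°

|L| − L_z,max = (√30 − 5)ℏ ≈ 0.4772ℏ.
|L| = ℏ√(5·6) = √30 ℏ ≈ 5.477ℏ.
For m_l = 2: cos θ = 2/√30, θ ≈ 68.58°.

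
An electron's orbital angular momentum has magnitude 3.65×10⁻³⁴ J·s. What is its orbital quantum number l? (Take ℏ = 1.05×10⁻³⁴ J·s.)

l = 3

|L|/ℏ = (3.65×10⁻³⁴)/(1.05×10⁻³⁴) ≈ 3.476.
(|L|/ℏ)² = l(l+1) ≈ 12.08 ⇒ l = 3.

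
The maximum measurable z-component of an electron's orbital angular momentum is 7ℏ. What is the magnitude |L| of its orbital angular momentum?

|L| = 2√14 ℏ ≈ 7.483ℏ

Since max m_l = l, l = 7.
Then |L| = ℏ√(7·8) = 2√14 ℏ.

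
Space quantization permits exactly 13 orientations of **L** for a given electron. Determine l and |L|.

13 = 2l + 1, so l = (13−1)/2 = 6.
|L| = ℏ√(l(l+1)) = ℏ√(6·7) = √42 ℏ.

l = 6, |L| = √42 ℏ ≈ 6.481ℏ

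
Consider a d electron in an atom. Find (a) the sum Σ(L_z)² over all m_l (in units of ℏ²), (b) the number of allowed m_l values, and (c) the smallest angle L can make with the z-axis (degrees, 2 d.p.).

Σ(L_z)² = 10 ℏ²; 5 values; θ_min ≈ 35.26°

For a d orbital, l = 2.
Σ m_l² = 10, so Σ(L_z)² = 10 ℏ².
There are 2l+1 = 5 values of m_l.
cos θ_min = 2/√6, so θ_min ≈ 35.26°.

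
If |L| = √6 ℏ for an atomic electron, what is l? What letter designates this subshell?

l = 2 (d orbital)

(|L|/ℏ)² = l(l+1) = 6.
The positive root is l = 2.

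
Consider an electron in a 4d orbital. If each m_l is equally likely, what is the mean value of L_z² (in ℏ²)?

⟨L_z²⟩ = 2 ℏ²

For 4d, l = 2.
m_l ∈ {-2, -1, 0, 1, 2}.
⟨L_z²⟩ = ℏ²·l(l+1)/3 = 2ℏ².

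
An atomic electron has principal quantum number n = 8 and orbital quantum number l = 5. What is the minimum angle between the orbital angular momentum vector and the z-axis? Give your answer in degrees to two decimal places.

|L|² = l(l+1)ℏ² = 30ℏ², so |L| = √30 ℏ.
The smallest angle corresponds to the largest L_z, i.e. m_l = l = 5, giving L_z = 5ℏ.
cos θ_min = 5/√30, so θ_min ≈ 24.09°.

θ_min ≈ 24.09°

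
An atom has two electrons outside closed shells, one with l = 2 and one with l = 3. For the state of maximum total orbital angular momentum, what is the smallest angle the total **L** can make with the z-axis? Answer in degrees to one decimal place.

By the triangle rule, |l₁ − l₂| ≤ L ≤ l₁ + l₂.
So L can be 1, 2, 3, 4, 5.
The maximum is L = 5, with |L_tot| = ℏ√(5·6) = √30 ℏ.
The minimum angle with z is arccos(5/√30) ≈ 24.1°.

θ_min ≈ 24.1°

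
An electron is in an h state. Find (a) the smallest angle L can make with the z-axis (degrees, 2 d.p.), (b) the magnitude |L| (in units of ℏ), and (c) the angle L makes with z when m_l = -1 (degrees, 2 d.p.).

θ_min ≈ 24.09°; |L| = √30 ℏ ≈ 5.477ℏ; θ(m_l=-1) ≈ 100.52°

An h state has l = 5.
cos θ_min = 5/√30, so θ_min ≈ 24.09°.
|L| = ℏ√(5·6) = √30 ℏ ≈ 5.477ℏ.
For m_l = -1: cos θ = -1/√30, θ ≈ 100.52°.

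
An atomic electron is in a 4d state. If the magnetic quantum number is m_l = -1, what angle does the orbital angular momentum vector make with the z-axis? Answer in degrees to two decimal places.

θ ≈ 114.09°

For 4d, l = 2.
|L| = √(l(l+1)) ℏ = √6 ℏ.
L_z = m_l ℏ = −1ℏ.
cos θ = L_z/|L| = -1/√6, so θ ≈ 114.09°.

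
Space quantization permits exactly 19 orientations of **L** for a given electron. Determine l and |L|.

19 = 2l + 1, so l = (19−1)/2 = 9.
|L| = ℏ√(l(l+1)) = ℏ√(9·10) = 3√10 ℏ.

l = 9, |L| = 3√10 ℏ ≈ 9.487ℏ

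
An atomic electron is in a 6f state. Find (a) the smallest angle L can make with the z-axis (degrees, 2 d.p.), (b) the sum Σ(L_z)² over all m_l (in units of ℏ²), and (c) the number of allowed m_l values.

6f means n = 6, l = 3.
cos θ_min = 3/√12, so θ_min ≈ 30.00°.
Σ m_l² = 28, so Σ(L_z)² = 28 ℏ².
There are 2l+1 = 7 values of m_l.

θ_min ≈ 30.00°; Σ(L_z)² = 28 ℏ²; 7 values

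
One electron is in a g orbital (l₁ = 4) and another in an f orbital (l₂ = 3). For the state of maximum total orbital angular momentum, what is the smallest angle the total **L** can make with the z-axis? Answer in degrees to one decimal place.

The total orbital quantum number L ranges from |l₁ − l₂| to l₁ + l₂ in integer steps.
So L can be 1, 2, 3, 4, 5, 6, 7.
The maximum is L = 7, with |L_tot| = ℏ√(7·8) = 2√14 ℏ.
The minimum angle with z is arccos(7/√56) ≈ 20.7°.

θ_min ≈ 20.7°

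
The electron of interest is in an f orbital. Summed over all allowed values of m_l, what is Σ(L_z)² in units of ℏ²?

Σ(L_z)² = 28 ℏ²

For an f orbital, l = 3.
m_l runs from −3 to 3, i.e. {-3, -2, -1, 0, 1, 2, 3}.
Summing m² from −3 to 3: Σ m_l² = 28.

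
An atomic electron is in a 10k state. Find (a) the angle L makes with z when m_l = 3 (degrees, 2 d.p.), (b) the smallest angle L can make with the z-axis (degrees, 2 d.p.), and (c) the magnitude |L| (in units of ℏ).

θ(m_l=3) ≈ 66.37°; θ_min ≈ 20.70°; |L| = 2√14 ℏ ≈ 7.483ℏ

10k means n = 10, l = 7.
For m_l = 3: cos θ = 3/√56, θ ≈ 66.37°.
cos θ_min = 7/√56, so θ_min ≈ 20.70°.
|L| = ℏ√(7·8) = 2√14 ℏ ≈ 7.483ℏ.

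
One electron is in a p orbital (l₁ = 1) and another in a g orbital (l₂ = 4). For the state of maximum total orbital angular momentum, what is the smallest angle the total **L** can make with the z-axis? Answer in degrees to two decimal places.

θ_min ≈ 24.09°

Angular momentum addition gives L = |l₁ − l₂|, …, l₁ + l₂.
Allowed values: L = 3, 4, 5.
The maximum is L = 5, with |L_tot| = ℏ√(5·6) = √30 ℏ.
The minimum angle with z is arccos(5/√30) ≈ 24.09°.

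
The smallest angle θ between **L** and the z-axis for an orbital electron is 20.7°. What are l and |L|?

cos θ_min = l/√(l(l+1)) = √(l/(l+1)), so l/(l+1) = cos²(20.7°) = 0.8751.
l = cos²θ/sin²θ ≈ 7.
Then |L| = ℏ√(7·8) = 2√14 ℏ.

l = 7, |L| = 2√14 ℏ ≈ 7.483ℏ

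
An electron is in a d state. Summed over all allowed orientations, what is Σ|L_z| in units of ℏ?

For a d orbital, l = 2.
m_l runs from −2 to 2, i.e. {-2, -1, 0, 1, 2}.
Σ|m_l| = 2·2(2+1)/2 = 6.

Σ|L_z| = 6 ℏ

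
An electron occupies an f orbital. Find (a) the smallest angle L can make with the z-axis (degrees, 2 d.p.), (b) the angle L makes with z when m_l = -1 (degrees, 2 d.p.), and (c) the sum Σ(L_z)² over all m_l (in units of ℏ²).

F corresponds to l = 3.
cos θ_min = 3/√12, so θ_min ≈ 30.00°.
For m_l = -1: cos θ = -1/√12, θ ≈ 106.78°.
Σ m_l² = 28, so Σ(L_z)² = 28 ℏ².

θ_min ≈ 30.00°; θ(m_l=-1) ≈ 106.78°; Σ(L_z)² = 28 ℏ²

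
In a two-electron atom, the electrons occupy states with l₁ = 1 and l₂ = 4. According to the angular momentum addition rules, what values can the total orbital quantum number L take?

The total orbital quantum number L ranges from |l₁ − l₂| to l₁ + l₂ in integer steps.
L ∈ {3, 4, 5}.

L = 3, 4, 5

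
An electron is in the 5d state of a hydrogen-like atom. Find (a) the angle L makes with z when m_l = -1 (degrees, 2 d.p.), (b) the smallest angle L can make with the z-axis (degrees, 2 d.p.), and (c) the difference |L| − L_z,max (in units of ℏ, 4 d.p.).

5d means n = 5, l = 2.
For m_l = -1: cos θ = -1/√6, θ ≈ 114.09°.
cos θ_min = 2/√6, so θ_min ≈ 35.26°.
|L| − L_z,max = (√6 − 2)ℏ ≈ 0.4495ℏ.

θ(m_l=-1) ≈ 114.09°; θ_min ≈ 35.26°; |L|−L_z,max ≈ 0.4495ℏ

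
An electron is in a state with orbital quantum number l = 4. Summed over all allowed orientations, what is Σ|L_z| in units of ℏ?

Σ|L_z| = 20 ℏ

The allowed m_l values are -4, -3, -2, -1, 0, 1, 2, 3, 4.
Σ|m_l| = l(l+1) = 20.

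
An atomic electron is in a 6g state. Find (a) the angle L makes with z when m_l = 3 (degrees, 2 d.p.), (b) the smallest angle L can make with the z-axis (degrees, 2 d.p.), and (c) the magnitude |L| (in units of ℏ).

For 6g, l = 4.
For m_l = 3: cos θ = 3/√20, θ ≈ 47.87°.
cos θ_min = 4/√20, so θ_min ≈ 26.57°.
|L| = ℏ√(4·5) = 2√5 ℏ ≈ 4.472ℏ.

θ(m_l=3) ≈ 47.87°; θ_min ≈ 26.57°; |L| = 2√5 ℏ ≈ 4.472ℏ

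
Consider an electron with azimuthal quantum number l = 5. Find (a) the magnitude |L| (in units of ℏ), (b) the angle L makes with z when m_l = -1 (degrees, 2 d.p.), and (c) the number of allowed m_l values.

|L| = ℏ√(5·6) = √30 ℏ ≈ 5.477ℏ.
For m_l = -1: cos θ = -1/√30, θ ≈ 100.52°.
There are 2l+1 = 11 values of m_l.

|L| = √30 ℏ ≈ 5.477ℏ; θ(m_l=-1) ≈ 100.52°; 11 values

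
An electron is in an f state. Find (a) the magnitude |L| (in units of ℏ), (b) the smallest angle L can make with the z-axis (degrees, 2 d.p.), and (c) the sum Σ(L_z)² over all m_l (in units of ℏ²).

An f state has l = 3.
|L| = ℏ√(3·4) = 2√3 ℏ ≈ 3.464ℏ.
cos θ_min = 3/√12, so θ_min ≈ 30.00°.
Σ m_l² = 28, so Σ(L_z)² = 28 ℏ².

|L| = 2√3 ℏ ≈ 3.464ℏ; θ_min ≈ 30.00°; Σ(L_z)² = 28 ℏ²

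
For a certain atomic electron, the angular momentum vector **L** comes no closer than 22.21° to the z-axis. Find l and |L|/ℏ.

At minimum angle, m_l = l, so cos θ = l/√(l(l+1)); cos²θ = l/(l+1) = 0.8571.
Thus l = 0.8571/(1 − 0.8571) ≈ 6.
Then |L| = ℏ√(6·7) = √42 ℏ.

l = 6, |L| = √42 ℏ ≈ 6.481ℏ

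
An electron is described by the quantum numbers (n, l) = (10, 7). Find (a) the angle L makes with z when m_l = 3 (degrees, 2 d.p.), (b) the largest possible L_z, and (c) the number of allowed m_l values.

θ(m_l=3) ≈ 66.37°; L_z,max = 7ℏ; 15 values

For m_l = 3: cos θ = 3/√56, θ ≈ 66.37°.
L_z,max = lℏ = 7ℏ.
There are 2l+1 = 15 values of m_l.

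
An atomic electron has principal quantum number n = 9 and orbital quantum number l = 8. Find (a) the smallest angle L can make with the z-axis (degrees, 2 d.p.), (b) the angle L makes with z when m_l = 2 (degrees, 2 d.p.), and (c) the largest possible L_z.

θ_min ≈ 19.47°; θ(m_l=2) ≈ 76.37°; L_z,max = 8ℏ

cos θ_min = 8/√72, so θ_min ≈ 19.47°.
For m_l = 2: cos θ = 2/√72, θ ≈ 76.37°.
L_z,max = lℏ = 8ℏ.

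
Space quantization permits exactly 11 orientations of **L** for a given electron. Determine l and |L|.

l = 5, |L| = √30 ℏ ≈ 5.477ℏ

Since there are 2l+1 = 11 values of m_l, l = 5.
Then |L| = √(l(l+1)) ℏ = √30 ℏ.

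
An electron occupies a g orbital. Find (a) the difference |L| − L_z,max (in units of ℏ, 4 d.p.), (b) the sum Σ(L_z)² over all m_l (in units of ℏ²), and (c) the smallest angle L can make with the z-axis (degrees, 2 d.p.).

|L|−L_z,max ≈ 0.4721ℏ; Σ(L_z)² = 60 ℏ²; θ_min ≈ 26.57°

For a g orbital, l = 4.
|L| − L_z,max = (2√5 − 4)ℏ ≈ 0.4721ℏ.
Σ m_l² = 60, so Σ(L_z)² = 60 ℏ².
cos θ_min = 4/√20, so θ_min ≈ 26.57°.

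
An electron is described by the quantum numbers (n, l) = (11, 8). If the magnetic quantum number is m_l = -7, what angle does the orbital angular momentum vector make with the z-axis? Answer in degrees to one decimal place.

|L| = √(l(l+1)) ℏ = 6√2 ℏ.
L_z = m_l ℏ = −7ℏ.
cos θ = L_z/|L| = -7/√72, so θ ≈ 145.6°.

θ ≈ 145.6°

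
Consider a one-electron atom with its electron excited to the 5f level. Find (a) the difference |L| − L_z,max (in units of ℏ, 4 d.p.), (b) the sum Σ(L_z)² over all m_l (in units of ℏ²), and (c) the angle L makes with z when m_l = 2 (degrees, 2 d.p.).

The 5f level has l = 3.
|L| − L_z,max = (2√3 − 3)ℏ ≈ 0.4641ℏ.
Σ m_l² = 28, so Σ(L_z)² = 28 ℏ².
For m_l = 2: cos θ = 2/√12, θ ≈ 54.74°.

|L|−L_z,max ≈ 0.4641ℏ; Σ(L_z)² = 28 ℏ²; θ(m_l=2) ≈ 54.74°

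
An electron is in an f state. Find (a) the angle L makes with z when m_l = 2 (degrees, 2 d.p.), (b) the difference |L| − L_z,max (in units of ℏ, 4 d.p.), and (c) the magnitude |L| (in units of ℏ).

F corresponds to l = 3.
For m_l = 2: cos θ = 2/√12, θ ≈ 54.74°.
|L| − L_z,max = (2√3 − 3)ℏ ≈ 0.4641ℏ.
|L| = ℏ√(3·4) = 2√3 ℏ ≈ 3.464ℏ.

θ(m_l=2) ≈ 54.74°; |L|−L_z,max ≈ 0.4641ℏ; |L| = 2√3 ℏ ≈ 3.464ℏ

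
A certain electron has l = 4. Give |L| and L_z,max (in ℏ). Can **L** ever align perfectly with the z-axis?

|L| = 2√5 ℏ ≈ 4.4721ℏ, while L_z,max = lℏ = 4ℏ.
Since |L| > L_z,max, the vector can never point exactly along z; the closest it comes is θ_min = arccos(4/√20) ≈ 26.6°.

No: L_z,max = 4ℏ < |L| = 2√5 ℏ ≈ 4.472ℏ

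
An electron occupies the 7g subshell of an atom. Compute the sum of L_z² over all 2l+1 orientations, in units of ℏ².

7g means n = 7, l = 4.
m_l runs from −4 to 4, i.e. {-4, -3, -2, -1, 0, 1, 2, 3, 4}.
Summing m² from −4 to 4: Σ m_l² = 60.

Σ(L_z)² = 60 ℏ²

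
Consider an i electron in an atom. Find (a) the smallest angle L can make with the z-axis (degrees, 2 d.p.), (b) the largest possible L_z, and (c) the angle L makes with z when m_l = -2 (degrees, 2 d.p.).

I corresponds to l = 6.
cos θ_min = 6/√42, so θ_min ≈ 22.21°.
L_z,max = lℏ = 6ℏ.
For m_l = -2: cos θ = -2/√42, θ ≈ 107.98°.

θ_min ≈ 22.21°; L_z,max = 6ℏ; θ(m_l=-2) ≈ 107.98°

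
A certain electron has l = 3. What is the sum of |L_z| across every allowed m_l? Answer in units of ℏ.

The allowed m_l values are -3, -2, -1, 0, 1, 2, 3.
Σ|m_l| = 2·3(3+1)/2 = 12.

Σ|L_z| = 12 ℏ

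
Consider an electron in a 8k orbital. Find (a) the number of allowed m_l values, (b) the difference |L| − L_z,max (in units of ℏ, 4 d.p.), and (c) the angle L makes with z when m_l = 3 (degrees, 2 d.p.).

For 8k, l = 7.
There are 2l+1 = 15 values of m_l.
|L| − L_z,max = (2√14 − 7)ℏ ≈ 0.4833ℏ.
For m_l = 3: cos θ = 3/√56, θ ≈ 66.37°.

15 values; |L|−L_z,max ≈ 0.4833ℏ; θ(m_l=3) ≈ 66.37°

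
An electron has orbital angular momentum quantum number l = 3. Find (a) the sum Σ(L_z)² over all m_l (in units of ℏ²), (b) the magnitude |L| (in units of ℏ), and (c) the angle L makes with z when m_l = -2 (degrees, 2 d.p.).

Σ m_l² = 28, so Σ(L_z)² = 28 ℏ².
|L| = ℏ√(3·4) = 2√3 ℏ ≈ 3.464ℏ.
For m_l = -2: cos θ = -2/√12, θ ≈ 125.26°.

Σ(L_z)² = 28 ℏ²; |L| = 2√3 ℏ ≈ 3.464ℏ; θ(m_l=-2) ≈ 125.26°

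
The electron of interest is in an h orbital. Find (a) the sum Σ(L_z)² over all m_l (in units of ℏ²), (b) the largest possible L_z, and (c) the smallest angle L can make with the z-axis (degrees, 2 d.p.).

An h state has l = 5.
Σ m_l² = 110, so Σ(L_z)² = 110 ℏ².
L_z,max = lℏ = 5ℏ.
cos θ_min = 5/√30, so θ_min ≈ 24.09°.

Σ(L_z)² = 110 ℏ²; L_z,max = 5ℏ; θ_min ≈ 24.09°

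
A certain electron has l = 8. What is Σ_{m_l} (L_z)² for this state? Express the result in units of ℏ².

Σ(L_z)² = 408 ℏ²

The allowed m_l values are -8, -7, -6, -5, -4, -3, -2, -1, 0, 1, 2, 3, 4, 5, 6, 7, 8.
Σ m_l² = l(l+1)(2l+1)/3 = 8·9·17/3 = 408.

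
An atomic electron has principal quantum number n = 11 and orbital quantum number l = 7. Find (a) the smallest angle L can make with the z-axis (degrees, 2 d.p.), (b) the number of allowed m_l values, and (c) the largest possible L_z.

cos θ_min = 7/√56, so θ_min ≈ 20.70°.
There are 2l+1 = 15 values of m_l.
L_z,max = lℏ = 7ℏ.

θ_min ≈ 20.70°; 15 values; L_z,max = 7ℏ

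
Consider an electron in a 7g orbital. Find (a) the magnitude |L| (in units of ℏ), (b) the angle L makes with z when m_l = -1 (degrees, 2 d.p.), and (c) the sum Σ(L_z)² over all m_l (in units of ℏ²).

The 7g subshell has l = 4.
|L| = ℏ√(4·5) = 2√5 ℏ ≈ 4.472ℏ.
For m_l = -1: cos θ = -1/√20, θ ≈ 102.92°.
Σ m_l² = 60, so Σ(L_z)² = 60 ℏ².

|L| = 2√5 ℏ ≈ 4.472ℏ; θ(m_l=-1) ≈ 102.92°; Σ(L_z)² = 60 ℏ²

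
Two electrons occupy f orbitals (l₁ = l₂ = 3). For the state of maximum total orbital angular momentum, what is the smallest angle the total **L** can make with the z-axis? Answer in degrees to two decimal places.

The total orbital quantum number L ranges from |l₁ − l₂| to l₁ + l₂ in integer steps.
L ∈ {0, 1, 2, 3, 4, 5, 6}.
The maximum is L = 6, with |L_tot| = ℏ√(6·7) = √42 ℏ.
The minimum angle with z is arccos(6/√42) ≈ 22.21°.

θ_min ≈ 22.21°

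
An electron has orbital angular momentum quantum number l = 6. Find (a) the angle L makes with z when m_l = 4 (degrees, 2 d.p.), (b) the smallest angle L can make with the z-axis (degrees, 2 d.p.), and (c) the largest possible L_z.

θ(m_l=4) ≈ 51.89°; θ_min ≈ 22.21°; L_z,max = 6ℏ

For m_l = 4: cos θ = 4/√42, θ ≈ 51.89°.
cos θ_min = 6/√42, so θ_min ≈ 22.21°.
L_z,max = lℏ = 6ℏ.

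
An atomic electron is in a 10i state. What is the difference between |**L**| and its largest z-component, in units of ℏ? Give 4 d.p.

|L| − L_z,max ≈ 0.4807ℏ

The 10i subshell has l = 6.
|L| = √42 ℏ ≈ 6.4807ℏ, while L_z,max = lℏ = 6ℏ.
The difference is (√42 − 6)ℏ ≈ 0.4807ℏ.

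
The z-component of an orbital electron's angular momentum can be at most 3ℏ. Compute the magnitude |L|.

Since max m_l = l, l = 3.
Then |L| = ℏ√(3·4) = 2√3 ℏ.

|L| = 2√3 ℏ ≈ 3.464ℏ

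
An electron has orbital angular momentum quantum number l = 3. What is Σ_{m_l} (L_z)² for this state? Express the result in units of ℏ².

Σ(L_z)² = 28 ℏ²

The allowed m_l values are -3, -2, -1, 0, 1, 2, 3.
Summing m² from −3 to 3: Σ m_l² = 28.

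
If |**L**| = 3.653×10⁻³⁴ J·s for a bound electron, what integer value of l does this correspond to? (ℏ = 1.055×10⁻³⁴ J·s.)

Dividing by ℏ: |L|/ℏ ≈ 3.463.
Set l(l+1) = 11.99; the integer solution is l = 3.

l = 3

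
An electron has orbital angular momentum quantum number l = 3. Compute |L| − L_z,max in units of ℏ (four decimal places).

|L| = 2√3 ℏ ≈ 3.4641ℏ, while L_z,max = lℏ = 3ℏ.
The difference is (2√3 − 3)ℏ ≈ 0.4641ℏ.

|L| − L_z,max ≈ 0.4641ℏ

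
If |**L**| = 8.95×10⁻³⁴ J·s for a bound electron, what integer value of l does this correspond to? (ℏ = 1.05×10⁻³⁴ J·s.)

In units of ℏ, |L| ≈ 8.524.
l(l+1) ≈ 8.524² ≈ 72.66, so l = 8.

l = 8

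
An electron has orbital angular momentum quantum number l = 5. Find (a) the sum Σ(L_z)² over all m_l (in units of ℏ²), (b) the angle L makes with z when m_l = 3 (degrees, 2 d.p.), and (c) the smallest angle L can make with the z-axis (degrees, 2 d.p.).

Σ(L_z)² = 110 ℏ²; θ(m_l=3) ≈ 56.79°; θ_min ≈ 24.09°

Σ m_l² = 110, so Σ(L_z)² = 110 ℏ².
For m_l = 3: cos θ = 3/√30, θ ≈ 56.79°.
cos θ_min = 5/√30, so θ_min ≈ 24.09°.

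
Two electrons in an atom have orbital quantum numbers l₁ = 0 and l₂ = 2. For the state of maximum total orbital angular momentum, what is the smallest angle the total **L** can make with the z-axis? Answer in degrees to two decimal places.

L runs from |0 − 2| = 2 to 0 + 2 = 2.
So L can be 2.
The maximum is L = 2, with |L_tot| = ℏ√(2·3) = √6 ℏ.
The minimum angle with z is arccos(2/√6) ≈ 35.26°.

θ_min ≈ 35.26°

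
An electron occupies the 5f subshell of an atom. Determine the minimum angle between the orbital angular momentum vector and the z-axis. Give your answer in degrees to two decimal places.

θ_min ≈ 30.00°

5f means n = 5, l = 3.
|L|² = l(l+1)ℏ² = 12ℏ², so |L| = 2√3 ℏ.
The smallest angle corresponds to the largest L_z, i.e. m_l = l = 3, giving L_z = 3ℏ.
cos θ_min = 3/√12, so θ_min ≈ 30.00°.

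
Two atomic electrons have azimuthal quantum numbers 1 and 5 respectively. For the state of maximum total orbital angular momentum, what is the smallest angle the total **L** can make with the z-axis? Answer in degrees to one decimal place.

θ_min ≈ 22.2°

The total orbital quantum number L ranges from |l₁ − l₂| to l₁ + l₂ in integer steps.
So L can be 4, 5, 6.
The maximum is L = 6, with |L_tot| = ℏ√(6·7) = √42 ℏ.
The minimum angle with z is arccos(6/√42) ≈ 22.2°.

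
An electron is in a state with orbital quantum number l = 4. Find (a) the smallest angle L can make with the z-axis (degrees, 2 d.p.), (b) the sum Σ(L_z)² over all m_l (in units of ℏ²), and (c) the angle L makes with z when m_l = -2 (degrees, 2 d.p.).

cos θ_min = 4/√20, so θ_min ≈ 26.57°.
Σ m_l² = 60, so Σ(L_z)² = 60 ℏ².
For m_l = -2: cos θ = -2/√20, θ ≈ 116.57°.

θ_min ≈ 26.57°; Σ(L_z)² = 60 ℏ²; θ(m_l=-2) ≈ 116.57°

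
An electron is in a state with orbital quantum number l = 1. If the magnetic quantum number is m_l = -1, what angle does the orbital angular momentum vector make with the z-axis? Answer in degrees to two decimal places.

θ ≈ 135.00°

|L| = ℏ√(l(l+1)) = √2 ℏ.
L_z = m_l ℏ = −1ℏ.
cos θ = L_z/|L| = -1/√2, so θ ≈ 135.00°.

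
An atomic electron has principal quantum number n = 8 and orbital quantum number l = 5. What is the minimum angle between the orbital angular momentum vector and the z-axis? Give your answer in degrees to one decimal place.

θ_min ≈ 24.1°

|L|² = l(l+1)ℏ² = 30ℏ², so |L| = √30 ℏ.
The smallest angle corresponds to the largest L_z, i.e. m_l = l = 5, giving L_z = 5ℏ.
cos θ_min = 5/√30, so θ_min ≈ 24.1°.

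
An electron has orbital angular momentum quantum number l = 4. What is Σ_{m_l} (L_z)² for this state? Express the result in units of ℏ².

Σ(L_z)² = 60 ℏ²

m_l ∈ {-4, -3, -2, -1, 0, 1, 2, 3, 4}.
Σ m_l² = 2·(1 + 4 + 9 + 16) = 60.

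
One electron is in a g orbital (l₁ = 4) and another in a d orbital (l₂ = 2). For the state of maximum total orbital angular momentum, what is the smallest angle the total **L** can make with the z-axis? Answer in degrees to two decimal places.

θ_min ≈ 22.21°

By the triangle rule, |l₁ − l₂| ≤ L ≤ l₁ + l₂.
So L can be 2, 3, 4, 5, 6.
The maximum is L = 6, with |L_tot| = ℏ√(6·7) = √42 ℏ.
The minimum angle with z is arccos(6/√42) ≈ 22.21°.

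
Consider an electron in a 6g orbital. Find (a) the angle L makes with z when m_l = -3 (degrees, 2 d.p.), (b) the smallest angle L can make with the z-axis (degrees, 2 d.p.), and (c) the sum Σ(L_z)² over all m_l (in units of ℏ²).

θ(m_l=-3) ≈ 132.13°; θ_min ≈ 26.57°; Σ(L_z)² = 60 ℏ²

The 6g subshell has l = 4.
For m_l = -3: cos θ = -3/√20, θ ≈ 132.13°.
cos θ_min = 4/√20, so θ_min ≈ 26.57°.
Σ m_l² = 60, so Σ(L_z)² = 60 ℏ².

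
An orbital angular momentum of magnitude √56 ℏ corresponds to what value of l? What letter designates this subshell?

l = 7 (k orbital)

|L| = ℏ√(l(l+1)), so l(l+1) = 56.
The positive root is l = 7.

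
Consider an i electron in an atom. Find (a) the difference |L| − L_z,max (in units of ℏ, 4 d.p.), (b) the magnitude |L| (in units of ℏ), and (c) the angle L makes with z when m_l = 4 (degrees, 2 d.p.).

An i state has l = 6.
|L| − L_z,max = (√42 − 6)ℏ ≈ 0.4807ℏ.
|L| = ℏ√(6·7) = √42 ℏ ≈ 6.481ℏ.
For m_l = 4: cos θ = 4/√42, θ ≈ 51.89°.

|L|−L_z,max ≈ 0.4807ℏ; |L| = √42 ℏ ≈ 6.481ℏ; θ(m_l=4) ≈ 51.89°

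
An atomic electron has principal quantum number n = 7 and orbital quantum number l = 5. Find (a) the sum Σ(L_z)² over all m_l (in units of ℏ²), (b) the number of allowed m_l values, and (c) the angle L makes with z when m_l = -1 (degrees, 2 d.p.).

Σ m_l² = 110, so Σ(L_z)² = 110 ℏ².
There are 2l+1 = 11 values of m_l.
For m_l = -1: cos θ = -1/√30, θ ≈ 100.52°.

Σ(L_z)² = 110 ℏ²; 11 values; θ(m_l=-1) ≈ 100.52°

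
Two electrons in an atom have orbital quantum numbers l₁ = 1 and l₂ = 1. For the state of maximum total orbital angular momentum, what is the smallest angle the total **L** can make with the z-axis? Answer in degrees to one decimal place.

By the triangle rule, |l₁ − l₂| ≤ L ≤ l₁ + l₂.
L ∈ {0, 1, 2}.
The maximum is L = 2, with |L_tot| = ℏ√(2·3) = √6 ℏ.
The minimum angle with z is arccos(2/√6) ≈ 35.3°.

θ_min ≈ 35.3°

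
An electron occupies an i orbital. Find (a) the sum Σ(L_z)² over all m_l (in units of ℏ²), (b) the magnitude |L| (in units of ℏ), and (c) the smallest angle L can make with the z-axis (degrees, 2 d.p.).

Σ(L_z)² = 182 ℏ²; |L| = √42 ℏ ≈ 6.481ℏ; θ_min ≈ 22.21°

An i state has l = 6.
Σ m_l² = 182, so Σ(L_z)² = 182 ℏ².
|L| = ℏ√(6·7) = √42 ℏ ≈ 6.481ℏ.
cos θ_min = 6/√42, so θ_min ≈ 22.21°.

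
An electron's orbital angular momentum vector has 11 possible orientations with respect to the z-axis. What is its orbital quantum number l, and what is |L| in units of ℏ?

2l + 1 = 11 ⇒ l = 5.
Then |L| = √(l(l+1)) ℏ = √30 ℏ.

l = 5, |L| = √30 ℏ ≈ 5.477ℏ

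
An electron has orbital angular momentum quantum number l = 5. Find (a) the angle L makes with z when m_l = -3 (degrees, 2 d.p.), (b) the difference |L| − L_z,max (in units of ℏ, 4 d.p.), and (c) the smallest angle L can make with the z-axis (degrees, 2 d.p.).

For m_l = -3: cos θ = -3/√30, θ ≈ 123.21°.
|L| − L_z,max = (√30 − 5)ℏ ≈ 0.4772ℏ.
cos θ_min = 5/√30, so θ_min ≈ 24.09°.

θ(m_l=-3) ≈ 123.21°; |L|−L_z,max ≈ 0.4772ℏ; θ_min ≈ 24.09°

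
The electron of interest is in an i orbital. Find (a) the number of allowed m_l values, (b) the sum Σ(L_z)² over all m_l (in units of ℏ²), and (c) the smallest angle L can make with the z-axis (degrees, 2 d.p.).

For an i orbital, l = 6.
There are 2l+1 = 13 values of m_l.
Σ m_l² = 182, so Σ(L_z)² = 182 ℏ².
cos θ_min = 6/√42, so θ_min ≈ 22.21°.

13 values; Σ(L_z)² = 182 ℏ²; θ_min ≈ 22.21°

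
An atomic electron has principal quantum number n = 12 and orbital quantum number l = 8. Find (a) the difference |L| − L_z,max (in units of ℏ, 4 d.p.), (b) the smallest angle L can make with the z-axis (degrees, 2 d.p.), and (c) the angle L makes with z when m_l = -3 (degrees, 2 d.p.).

|L|−L_z,max ≈ 0.4853ℏ; θ_min ≈ 19.47°; θ(m_l=-3) ≈ 110.70°

|L| − L_z,max = (6√2 − 8)ℏ ≈ 0.4853ℏ.
cos θ_min = 8/√72, so θ_min ≈ 19.47°.
For m_l = -3: cos θ = -3/√72, θ ≈ 110.70°.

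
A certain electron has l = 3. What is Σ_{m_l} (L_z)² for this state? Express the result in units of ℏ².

Σ(L_z)² = 28 ℏ²

m_l ∈ {-3, -2, -1, 0, 1, 2, 3}.
Σ m_l² = 2·(1 + 4 + 9) = 28.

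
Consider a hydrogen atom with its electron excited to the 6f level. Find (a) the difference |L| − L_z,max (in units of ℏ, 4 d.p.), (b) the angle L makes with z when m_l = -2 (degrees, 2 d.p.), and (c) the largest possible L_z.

The 6f level has l = 3.
|L| − L_z,max = (2√3 − 3)ℏ ≈ 0.4641ℏ.
For m_l = -2: cos θ = -2/√12, θ ≈ 125.26°.
L_z,max = lℏ = 3ℏ.

|L|−L_z,max ≈ 0.4641ℏ; θ(m_l=-2) ≈ 125.26°; L_z,max = 3ℏ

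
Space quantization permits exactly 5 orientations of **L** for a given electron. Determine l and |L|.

l = 2, |L| = √6 ℏ ≈ 2.449ℏ

5 = 2l + 1, so l = (5−1)/2 = 2.
|L| = ℏ√(l(l+1)) = ℏ√(2·3) = √6 ℏ.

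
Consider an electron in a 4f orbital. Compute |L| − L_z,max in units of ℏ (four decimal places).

4f means n = 4, l = 3.
|L| = 2√3 ℏ ≈ 3.4641ℏ, while L_z,max = lℏ = 3ℏ.
The difference is (2√3 − 3)ℏ ≈ 0.4641ℏ.

|L| − L_z,max ≈ 0.4641ℏ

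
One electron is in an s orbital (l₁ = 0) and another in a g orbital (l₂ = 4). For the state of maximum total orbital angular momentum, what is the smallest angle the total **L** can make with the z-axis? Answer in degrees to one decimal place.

L runs from |0 − 4| = 4 to 0 + 4 = 4.
Allowed values: L = 4.
The maximum is L = 4, with |L_tot| = ℏ√(4·5) = 2√5 ℏ.
The minimum angle with z is arccos(4/√20) ≈ 26.6°.

θ_min ≈ 26.6°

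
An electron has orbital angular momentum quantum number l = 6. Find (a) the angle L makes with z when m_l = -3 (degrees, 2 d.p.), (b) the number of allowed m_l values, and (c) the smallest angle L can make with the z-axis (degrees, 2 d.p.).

For m_l = -3: cos θ = -3/√42, θ ≈ 117.58°.
There are 2l+1 = 13 values of m_l.
cos θ_min = 6/√42, so θ_min ≈ 22.21°.

θ(m_l=-3) ≈ 117.58°; 13 values; θ_min ≈ 22.21°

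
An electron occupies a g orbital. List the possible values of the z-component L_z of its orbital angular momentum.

The letter g corresponds to l = 4.
L_z = m_l ℏ with m_l ranging from −l to +l in integer steps.
For l = 4: m_l ∈ {-4, -3, -2, -1, 0, 1, 2, 3, 4}.

L_z ∈ {−4ℏ, −3ℏ, −2ℏ, −ℏ, 0, ℏ, 2ℏ, 3ℏ, 4ℏ}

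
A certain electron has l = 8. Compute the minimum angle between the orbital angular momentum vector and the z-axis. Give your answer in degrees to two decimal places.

|L| = ℏ√(l(l+1)) = 6√2 ℏ.
The smallest angle corresponds to the largest L_z, i.e. m_l = l = 8, giving L_z = 8ℏ.
cos θ_min = 8/√72, so θ_min ≈ 19.47°.

θ_min ≈ 19.47°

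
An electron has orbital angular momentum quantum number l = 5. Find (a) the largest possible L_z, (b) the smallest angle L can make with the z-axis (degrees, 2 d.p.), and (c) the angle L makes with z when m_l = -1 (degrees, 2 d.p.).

L_z,max = 5ℏ; θ_min ≈ 24.09°; θ(m_l=-1) ≈ 100.52°

L_z,max = lℏ = 5ℏ.
cos θ_min = 5/√30, so θ_min ≈ 24.09°.
For m_l = -1: cos θ = -1/√30, θ ≈ 100.52°.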